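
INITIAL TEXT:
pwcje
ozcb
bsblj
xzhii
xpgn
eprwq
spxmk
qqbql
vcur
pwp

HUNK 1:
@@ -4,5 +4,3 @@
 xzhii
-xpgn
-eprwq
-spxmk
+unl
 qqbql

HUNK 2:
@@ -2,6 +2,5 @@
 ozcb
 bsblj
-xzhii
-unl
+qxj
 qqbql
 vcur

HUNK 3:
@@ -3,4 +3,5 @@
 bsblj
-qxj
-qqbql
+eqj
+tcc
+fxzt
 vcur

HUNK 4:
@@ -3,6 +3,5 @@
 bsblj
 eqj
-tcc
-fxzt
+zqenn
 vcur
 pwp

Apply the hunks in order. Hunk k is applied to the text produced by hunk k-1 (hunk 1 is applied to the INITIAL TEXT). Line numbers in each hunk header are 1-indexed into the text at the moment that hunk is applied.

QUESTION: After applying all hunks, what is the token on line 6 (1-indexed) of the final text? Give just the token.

Answer: vcur

Derivation:
Hunk 1: at line 4 remove [xpgn,eprwq,spxmk] add [unl] -> 8 lines: pwcje ozcb bsblj xzhii unl qqbql vcur pwp
Hunk 2: at line 2 remove [xzhii,unl] add [qxj] -> 7 lines: pwcje ozcb bsblj qxj qqbql vcur pwp
Hunk 3: at line 3 remove [qxj,qqbql] add [eqj,tcc,fxzt] -> 8 lines: pwcje ozcb bsblj eqj tcc fxzt vcur pwp
Hunk 4: at line 3 remove [tcc,fxzt] add [zqenn] -> 7 lines: pwcje ozcb bsblj eqj zqenn vcur pwp
Final line 6: vcur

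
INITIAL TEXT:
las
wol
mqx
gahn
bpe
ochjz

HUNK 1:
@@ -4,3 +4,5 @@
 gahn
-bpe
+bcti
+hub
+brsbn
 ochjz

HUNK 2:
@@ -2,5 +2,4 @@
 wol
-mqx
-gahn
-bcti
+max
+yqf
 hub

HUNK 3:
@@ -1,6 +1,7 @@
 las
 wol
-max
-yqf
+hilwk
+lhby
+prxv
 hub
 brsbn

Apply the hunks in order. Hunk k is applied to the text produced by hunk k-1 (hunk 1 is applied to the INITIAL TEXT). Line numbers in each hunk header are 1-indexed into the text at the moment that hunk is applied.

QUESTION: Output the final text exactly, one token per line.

Answer: las
wol
hilwk
lhby
prxv
hub
brsbn
ochjz

Derivation:
Hunk 1: at line 4 remove [bpe] add [bcti,hub,brsbn] -> 8 lines: las wol mqx gahn bcti hub brsbn ochjz
Hunk 2: at line 2 remove [mqx,gahn,bcti] add [max,yqf] -> 7 lines: las wol max yqf hub brsbn ochjz
Hunk 3: at line 1 remove [max,yqf] add [hilwk,lhby,prxv] -> 8 lines: las wol hilwk lhby prxv hub brsbn ochjz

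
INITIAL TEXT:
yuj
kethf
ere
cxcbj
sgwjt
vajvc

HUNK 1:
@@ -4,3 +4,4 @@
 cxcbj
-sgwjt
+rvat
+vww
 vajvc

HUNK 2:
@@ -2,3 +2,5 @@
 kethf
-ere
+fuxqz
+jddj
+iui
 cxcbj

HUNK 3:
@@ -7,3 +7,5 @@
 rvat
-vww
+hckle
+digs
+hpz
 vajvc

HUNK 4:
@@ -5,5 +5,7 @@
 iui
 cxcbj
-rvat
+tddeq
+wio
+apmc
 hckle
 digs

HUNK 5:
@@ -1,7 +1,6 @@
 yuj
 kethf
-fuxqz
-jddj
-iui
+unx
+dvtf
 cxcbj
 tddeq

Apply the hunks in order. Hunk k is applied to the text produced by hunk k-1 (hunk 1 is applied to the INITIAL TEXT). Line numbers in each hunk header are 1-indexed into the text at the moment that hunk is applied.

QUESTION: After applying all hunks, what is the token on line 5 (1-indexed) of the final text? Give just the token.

Hunk 1: at line 4 remove [sgwjt] add [rvat,vww] -> 7 lines: yuj kethf ere cxcbj rvat vww vajvc
Hunk 2: at line 2 remove [ere] add [fuxqz,jddj,iui] -> 9 lines: yuj kethf fuxqz jddj iui cxcbj rvat vww vajvc
Hunk 3: at line 7 remove [vww] add [hckle,digs,hpz] -> 11 lines: yuj kethf fuxqz jddj iui cxcbj rvat hckle digs hpz vajvc
Hunk 4: at line 5 remove [rvat] add [tddeq,wio,apmc] -> 13 lines: yuj kethf fuxqz jddj iui cxcbj tddeq wio apmc hckle digs hpz vajvc
Hunk 5: at line 1 remove [fuxqz,jddj,iui] add [unx,dvtf] -> 12 lines: yuj kethf unx dvtf cxcbj tddeq wio apmc hckle digs hpz vajvc
Final line 5: cxcbj

Answer: cxcbj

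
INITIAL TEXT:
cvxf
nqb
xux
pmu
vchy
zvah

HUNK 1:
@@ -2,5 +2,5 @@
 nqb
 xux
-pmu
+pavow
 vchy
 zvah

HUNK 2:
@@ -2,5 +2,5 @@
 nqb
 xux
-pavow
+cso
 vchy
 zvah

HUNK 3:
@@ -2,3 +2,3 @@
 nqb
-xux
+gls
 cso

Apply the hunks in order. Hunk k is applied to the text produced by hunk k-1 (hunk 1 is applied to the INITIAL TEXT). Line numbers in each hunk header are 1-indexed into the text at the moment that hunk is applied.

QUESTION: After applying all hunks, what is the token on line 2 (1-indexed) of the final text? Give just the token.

Hunk 1: at line 2 remove [pmu] add [pavow] -> 6 lines: cvxf nqb xux pavow vchy zvah
Hunk 2: at line 2 remove [pavow] add [cso] -> 6 lines: cvxf nqb xux cso vchy zvah
Hunk 3: at line 2 remove [xux] add [gls] -> 6 lines: cvxf nqb gls cso vchy zvah
Final line 2: nqb

Answer: nqb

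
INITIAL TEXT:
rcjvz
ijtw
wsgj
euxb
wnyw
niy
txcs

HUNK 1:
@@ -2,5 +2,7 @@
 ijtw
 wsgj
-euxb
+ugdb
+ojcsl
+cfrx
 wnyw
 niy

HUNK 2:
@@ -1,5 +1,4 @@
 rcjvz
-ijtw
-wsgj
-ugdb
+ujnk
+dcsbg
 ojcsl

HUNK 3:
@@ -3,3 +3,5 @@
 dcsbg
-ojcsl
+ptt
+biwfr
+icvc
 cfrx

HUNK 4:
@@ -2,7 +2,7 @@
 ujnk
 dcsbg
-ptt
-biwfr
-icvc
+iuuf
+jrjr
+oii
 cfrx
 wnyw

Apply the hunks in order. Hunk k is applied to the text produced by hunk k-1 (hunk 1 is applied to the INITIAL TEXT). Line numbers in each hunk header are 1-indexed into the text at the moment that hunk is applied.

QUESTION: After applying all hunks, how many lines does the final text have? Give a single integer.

Answer: 10

Derivation:
Hunk 1: at line 2 remove [euxb] add [ugdb,ojcsl,cfrx] -> 9 lines: rcjvz ijtw wsgj ugdb ojcsl cfrx wnyw niy txcs
Hunk 2: at line 1 remove [ijtw,wsgj,ugdb] add [ujnk,dcsbg] -> 8 lines: rcjvz ujnk dcsbg ojcsl cfrx wnyw niy txcs
Hunk 3: at line 3 remove [ojcsl] add [ptt,biwfr,icvc] -> 10 lines: rcjvz ujnk dcsbg ptt biwfr icvc cfrx wnyw niy txcs
Hunk 4: at line 2 remove [ptt,biwfr,icvc] add [iuuf,jrjr,oii] -> 10 lines: rcjvz ujnk dcsbg iuuf jrjr oii cfrx wnyw niy txcs
Final line count: 10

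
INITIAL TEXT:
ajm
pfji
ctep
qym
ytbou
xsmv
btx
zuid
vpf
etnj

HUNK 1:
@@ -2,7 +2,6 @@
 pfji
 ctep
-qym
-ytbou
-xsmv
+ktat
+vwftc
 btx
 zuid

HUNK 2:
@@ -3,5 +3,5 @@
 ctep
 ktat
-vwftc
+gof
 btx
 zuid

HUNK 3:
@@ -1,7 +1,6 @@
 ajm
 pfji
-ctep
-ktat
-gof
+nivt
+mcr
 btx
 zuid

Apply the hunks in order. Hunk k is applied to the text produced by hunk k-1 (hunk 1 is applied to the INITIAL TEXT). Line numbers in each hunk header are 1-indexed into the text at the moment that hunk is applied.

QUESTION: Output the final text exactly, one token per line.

Answer: ajm
pfji
nivt
mcr
btx
zuid
vpf
etnj

Derivation:
Hunk 1: at line 2 remove [qym,ytbou,xsmv] add [ktat,vwftc] -> 9 lines: ajm pfji ctep ktat vwftc btx zuid vpf etnj
Hunk 2: at line 3 remove [vwftc] add [gof] -> 9 lines: ajm pfji ctep ktat gof btx zuid vpf etnj
Hunk 3: at line 1 remove [ctep,ktat,gof] add [nivt,mcr] -> 8 lines: ajm pfji nivt mcr btx zuid vpf etnj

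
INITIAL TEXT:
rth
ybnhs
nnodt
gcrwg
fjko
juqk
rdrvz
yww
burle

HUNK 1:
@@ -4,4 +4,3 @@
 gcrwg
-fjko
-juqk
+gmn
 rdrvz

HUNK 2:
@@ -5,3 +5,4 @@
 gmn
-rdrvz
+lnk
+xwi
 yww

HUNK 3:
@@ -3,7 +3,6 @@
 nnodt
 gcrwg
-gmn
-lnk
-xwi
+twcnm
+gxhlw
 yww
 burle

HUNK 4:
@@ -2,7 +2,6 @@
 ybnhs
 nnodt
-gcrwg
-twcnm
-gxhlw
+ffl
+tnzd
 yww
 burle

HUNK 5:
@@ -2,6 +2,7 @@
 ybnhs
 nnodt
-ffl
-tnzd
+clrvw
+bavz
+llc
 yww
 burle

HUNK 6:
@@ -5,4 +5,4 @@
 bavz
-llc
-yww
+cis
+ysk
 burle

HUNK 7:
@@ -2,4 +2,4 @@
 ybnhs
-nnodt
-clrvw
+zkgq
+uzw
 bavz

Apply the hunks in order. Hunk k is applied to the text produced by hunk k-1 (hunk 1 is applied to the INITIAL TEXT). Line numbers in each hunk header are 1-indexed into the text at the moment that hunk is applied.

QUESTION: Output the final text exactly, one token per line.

Answer: rth
ybnhs
zkgq
uzw
bavz
cis
ysk
burle

Derivation:
Hunk 1: at line 4 remove [fjko,juqk] add [gmn] -> 8 lines: rth ybnhs nnodt gcrwg gmn rdrvz yww burle
Hunk 2: at line 5 remove [rdrvz] add [lnk,xwi] -> 9 lines: rth ybnhs nnodt gcrwg gmn lnk xwi yww burle
Hunk 3: at line 3 remove [gmn,lnk,xwi] add [twcnm,gxhlw] -> 8 lines: rth ybnhs nnodt gcrwg twcnm gxhlw yww burle
Hunk 4: at line 2 remove [gcrwg,twcnm,gxhlw] add [ffl,tnzd] -> 7 lines: rth ybnhs nnodt ffl tnzd yww burle
Hunk 5: at line 2 remove [ffl,tnzd] add [clrvw,bavz,llc] -> 8 lines: rth ybnhs nnodt clrvw bavz llc yww burle
Hunk 6: at line 5 remove [llc,yww] add [cis,ysk] -> 8 lines: rth ybnhs nnodt clrvw bavz cis ysk burle
Hunk 7: at line 2 remove [nnodt,clrvw] add [zkgq,uzw] -> 8 lines: rth ybnhs zkgq uzw bavz cis ysk burle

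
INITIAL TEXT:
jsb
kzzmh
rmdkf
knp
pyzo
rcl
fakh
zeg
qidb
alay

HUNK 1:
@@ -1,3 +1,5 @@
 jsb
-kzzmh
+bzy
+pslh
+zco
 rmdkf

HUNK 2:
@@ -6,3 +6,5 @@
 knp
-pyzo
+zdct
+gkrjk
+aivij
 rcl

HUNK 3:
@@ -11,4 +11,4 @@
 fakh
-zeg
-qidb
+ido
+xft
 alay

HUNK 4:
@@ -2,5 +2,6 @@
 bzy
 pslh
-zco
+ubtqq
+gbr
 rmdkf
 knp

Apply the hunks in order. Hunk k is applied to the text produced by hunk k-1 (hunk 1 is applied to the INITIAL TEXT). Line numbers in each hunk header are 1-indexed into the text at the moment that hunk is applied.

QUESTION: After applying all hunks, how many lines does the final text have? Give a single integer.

Hunk 1: at line 1 remove [kzzmh] add [bzy,pslh,zco] -> 12 lines: jsb bzy pslh zco rmdkf knp pyzo rcl fakh zeg qidb alay
Hunk 2: at line 6 remove [pyzo] add [zdct,gkrjk,aivij] -> 14 lines: jsb bzy pslh zco rmdkf knp zdct gkrjk aivij rcl fakh zeg qidb alay
Hunk 3: at line 11 remove [zeg,qidb] add [ido,xft] -> 14 lines: jsb bzy pslh zco rmdkf knp zdct gkrjk aivij rcl fakh ido xft alay
Hunk 4: at line 2 remove [zco] add [ubtqq,gbr] -> 15 lines: jsb bzy pslh ubtqq gbr rmdkf knp zdct gkrjk aivij rcl fakh ido xft alay
Final line count: 15

Answer: 15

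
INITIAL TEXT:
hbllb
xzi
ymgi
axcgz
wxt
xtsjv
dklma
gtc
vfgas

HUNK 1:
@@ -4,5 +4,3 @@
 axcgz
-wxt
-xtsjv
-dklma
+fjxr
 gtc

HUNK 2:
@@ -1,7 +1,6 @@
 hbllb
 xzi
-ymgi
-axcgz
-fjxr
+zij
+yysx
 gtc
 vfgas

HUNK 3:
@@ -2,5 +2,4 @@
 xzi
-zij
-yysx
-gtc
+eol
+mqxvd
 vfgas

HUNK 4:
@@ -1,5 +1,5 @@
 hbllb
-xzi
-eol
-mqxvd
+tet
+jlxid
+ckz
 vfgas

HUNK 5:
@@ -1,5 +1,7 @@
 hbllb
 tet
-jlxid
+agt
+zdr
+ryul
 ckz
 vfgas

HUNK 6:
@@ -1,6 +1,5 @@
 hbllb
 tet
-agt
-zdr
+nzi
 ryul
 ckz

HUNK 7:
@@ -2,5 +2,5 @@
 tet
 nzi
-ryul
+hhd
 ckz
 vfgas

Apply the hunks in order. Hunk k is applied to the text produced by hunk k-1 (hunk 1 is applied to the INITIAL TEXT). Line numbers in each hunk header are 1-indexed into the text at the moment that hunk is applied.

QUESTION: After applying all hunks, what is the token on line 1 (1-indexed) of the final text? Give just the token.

Answer: hbllb

Derivation:
Hunk 1: at line 4 remove [wxt,xtsjv,dklma] add [fjxr] -> 7 lines: hbllb xzi ymgi axcgz fjxr gtc vfgas
Hunk 2: at line 1 remove [ymgi,axcgz,fjxr] add [zij,yysx] -> 6 lines: hbllb xzi zij yysx gtc vfgas
Hunk 3: at line 2 remove [zij,yysx,gtc] add [eol,mqxvd] -> 5 lines: hbllb xzi eol mqxvd vfgas
Hunk 4: at line 1 remove [xzi,eol,mqxvd] add [tet,jlxid,ckz] -> 5 lines: hbllb tet jlxid ckz vfgas
Hunk 5: at line 1 remove [jlxid] add [agt,zdr,ryul] -> 7 lines: hbllb tet agt zdr ryul ckz vfgas
Hunk 6: at line 1 remove [agt,zdr] add [nzi] -> 6 lines: hbllb tet nzi ryul ckz vfgas
Hunk 7: at line 2 remove [ryul] add [hhd] -> 6 lines: hbllb tet nzi hhd ckz vfgas
Final line 1: hbllb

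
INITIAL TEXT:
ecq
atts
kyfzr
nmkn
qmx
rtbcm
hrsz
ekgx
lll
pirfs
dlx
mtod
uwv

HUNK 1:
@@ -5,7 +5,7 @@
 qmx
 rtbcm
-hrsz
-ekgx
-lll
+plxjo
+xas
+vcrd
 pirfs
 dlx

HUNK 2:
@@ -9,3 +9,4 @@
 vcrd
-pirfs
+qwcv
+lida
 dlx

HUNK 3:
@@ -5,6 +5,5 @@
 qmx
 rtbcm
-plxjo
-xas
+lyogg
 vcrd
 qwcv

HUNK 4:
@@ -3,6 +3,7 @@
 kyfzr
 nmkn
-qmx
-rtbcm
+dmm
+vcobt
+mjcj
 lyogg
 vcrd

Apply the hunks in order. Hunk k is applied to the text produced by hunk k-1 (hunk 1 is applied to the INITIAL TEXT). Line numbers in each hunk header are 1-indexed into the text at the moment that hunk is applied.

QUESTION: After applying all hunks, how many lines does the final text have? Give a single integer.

Hunk 1: at line 5 remove [hrsz,ekgx,lll] add [plxjo,xas,vcrd] -> 13 lines: ecq atts kyfzr nmkn qmx rtbcm plxjo xas vcrd pirfs dlx mtod uwv
Hunk 2: at line 9 remove [pirfs] add [qwcv,lida] -> 14 lines: ecq atts kyfzr nmkn qmx rtbcm plxjo xas vcrd qwcv lida dlx mtod uwv
Hunk 3: at line 5 remove [plxjo,xas] add [lyogg] -> 13 lines: ecq atts kyfzr nmkn qmx rtbcm lyogg vcrd qwcv lida dlx mtod uwv
Hunk 4: at line 3 remove [qmx,rtbcm] add [dmm,vcobt,mjcj] -> 14 lines: ecq atts kyfzr nmkn dmm vcobt mjcj lyogg vcrd qwcv lida dlx mtod uwv
Final line count: 14

Answer: 14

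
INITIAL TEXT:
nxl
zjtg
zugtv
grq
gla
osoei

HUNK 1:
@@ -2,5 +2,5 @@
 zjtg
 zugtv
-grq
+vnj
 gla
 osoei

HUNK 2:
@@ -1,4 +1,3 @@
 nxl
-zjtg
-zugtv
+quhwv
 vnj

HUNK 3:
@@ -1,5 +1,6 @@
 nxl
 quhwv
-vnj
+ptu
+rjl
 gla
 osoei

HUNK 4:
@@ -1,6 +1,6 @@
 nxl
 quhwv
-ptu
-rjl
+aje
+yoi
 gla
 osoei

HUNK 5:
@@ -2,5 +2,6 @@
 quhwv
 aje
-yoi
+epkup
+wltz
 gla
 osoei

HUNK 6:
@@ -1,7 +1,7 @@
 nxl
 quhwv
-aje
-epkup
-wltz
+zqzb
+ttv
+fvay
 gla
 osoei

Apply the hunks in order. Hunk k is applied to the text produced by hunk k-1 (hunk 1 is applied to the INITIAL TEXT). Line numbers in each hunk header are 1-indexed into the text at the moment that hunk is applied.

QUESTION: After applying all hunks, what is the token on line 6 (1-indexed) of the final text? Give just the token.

Answer: gla

Derivation:
Hunk 1: at line 2 remove [grq] add [vnj] -> 6 lines: nxl zjtg zugtv vnj gla osoei
Hunk 2: at line 1 remove [zjtg,zugtv] add [quhwv] -> 5 lines: nxl quhwv vnj gla osoei
Hunk 3: at line 1 remove [vnj] add [ptu,rjl] -> 6 lines: nxl quhwv ptu rjl gla osoei
Hunk 4: at line 1 remove [ptu,rjl] add [aje,yoi] -> 6 lines: nxl quhwv aje yoi gla osoei
Hunk 5: at line 2 remove [yoi] add [epkup,wltz] -> 7 lines: nxl quhwv aje epkup wltz gla osoei
Hunk 6: at line 1 remove [aje,epkup,wltz] add [zqzb,ttv,fvay] -> 7 lines: nxl quhwv zqzb ttv fvay gla osoei
Final line 6: gla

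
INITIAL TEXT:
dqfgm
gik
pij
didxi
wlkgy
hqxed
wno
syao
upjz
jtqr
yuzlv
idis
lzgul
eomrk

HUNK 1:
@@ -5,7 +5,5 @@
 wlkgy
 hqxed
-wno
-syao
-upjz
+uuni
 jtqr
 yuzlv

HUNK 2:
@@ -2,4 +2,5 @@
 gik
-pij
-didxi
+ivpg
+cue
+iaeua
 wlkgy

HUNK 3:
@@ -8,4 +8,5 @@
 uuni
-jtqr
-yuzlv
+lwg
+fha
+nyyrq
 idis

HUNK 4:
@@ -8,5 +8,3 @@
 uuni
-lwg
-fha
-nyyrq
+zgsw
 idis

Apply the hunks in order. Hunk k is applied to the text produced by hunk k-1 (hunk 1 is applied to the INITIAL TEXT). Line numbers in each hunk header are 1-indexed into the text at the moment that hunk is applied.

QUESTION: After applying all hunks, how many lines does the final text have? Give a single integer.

Hunk 1: at line 5 remove [wno,syao,upjz] add [uuni] -> 12 lines: dqfgm gik pij didxi wlkgy hqxed uuni jtqr yuzlv idis lzgul eomrk
Hunk 2: at line 2 remove [pij,didxi] add [ivpg,cue,iaeua] -> 13 lines: dqfgm gik ivpg cue iaeua wlkgy hqxed uuni jtqr yuzlv idis lzgul eomrk
Hunk 3: at line 8 remove [jtqr,yuzlv] add [lwg,fha,nyyrq] -> 14 lines: dqfgm gik ivpg cue iaeua wlkgy hqxed uuni lwg fha nyyrq idis lzgul eomrk
Hunk 4: at line 8 remove [lwg,fha,nyyrq] add [zgsw] -> 12 lines: dqfgm gik ivpg cue iaeua wlkgy hqxed uuni zgsw idis lzgul eomrk
Final line count: 12

Answer: 12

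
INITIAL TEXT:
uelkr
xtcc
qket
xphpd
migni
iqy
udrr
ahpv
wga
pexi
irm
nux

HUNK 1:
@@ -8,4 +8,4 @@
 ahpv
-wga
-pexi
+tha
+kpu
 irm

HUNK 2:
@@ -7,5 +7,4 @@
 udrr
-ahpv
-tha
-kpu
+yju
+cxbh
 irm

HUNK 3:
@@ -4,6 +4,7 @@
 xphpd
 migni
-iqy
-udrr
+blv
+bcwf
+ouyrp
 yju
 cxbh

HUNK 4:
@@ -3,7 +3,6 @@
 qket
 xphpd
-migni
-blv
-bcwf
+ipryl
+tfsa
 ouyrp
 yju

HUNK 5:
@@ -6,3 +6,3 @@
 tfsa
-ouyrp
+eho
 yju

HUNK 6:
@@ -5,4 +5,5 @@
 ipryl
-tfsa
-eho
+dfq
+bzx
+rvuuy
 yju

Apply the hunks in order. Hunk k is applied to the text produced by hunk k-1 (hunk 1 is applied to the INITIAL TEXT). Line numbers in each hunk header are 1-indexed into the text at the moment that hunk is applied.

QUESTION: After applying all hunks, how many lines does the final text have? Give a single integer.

Answer: 12

Derivation:
Hunk 1: at line 8 remove [wga,pexi] add [tha,kpu] -> 12 lines: uelkr xtcc qket xphpd migni iqy udrr ahpv tha kpu irm nux
Hunk 2: at line 7 remove [ahpv,tha,kpu] add [yju,cxbh] -> 11 lines: uelkr xtcc qket xphpd migni iqy udrr yju cxbh irm nux
Hunk 3: at line 4 remove [iqy,udrr] add [blv,bcwf,ouyrp] -> 12 lines: uelkr xtcc qket xphpd migni blv bcwf ouyrp yju cxbh irm nux
Hunk 4: at line 3 remove [migni,blv,bcwf] add [ipryl,tfsa] -> 11 lines: uelkr xtcc qket xphpd ipryl tfsa ouyrp yju cxbh irm nux
Hunk 5: at line 6 remove [ouyrp] add [eho] -> 11 lines: uelkr xtcc qket xphpd ipryl tfsa eho yju cxbh irm nux
Hunk 6: at line 5 remove [tfsa,eho] add [dfq,bzx,rvuuy] -> 12 lines: uelkr xtcc qket xphpd ipryl dfq bzx rvuuy yju cxbh irm nux
Final line count: 12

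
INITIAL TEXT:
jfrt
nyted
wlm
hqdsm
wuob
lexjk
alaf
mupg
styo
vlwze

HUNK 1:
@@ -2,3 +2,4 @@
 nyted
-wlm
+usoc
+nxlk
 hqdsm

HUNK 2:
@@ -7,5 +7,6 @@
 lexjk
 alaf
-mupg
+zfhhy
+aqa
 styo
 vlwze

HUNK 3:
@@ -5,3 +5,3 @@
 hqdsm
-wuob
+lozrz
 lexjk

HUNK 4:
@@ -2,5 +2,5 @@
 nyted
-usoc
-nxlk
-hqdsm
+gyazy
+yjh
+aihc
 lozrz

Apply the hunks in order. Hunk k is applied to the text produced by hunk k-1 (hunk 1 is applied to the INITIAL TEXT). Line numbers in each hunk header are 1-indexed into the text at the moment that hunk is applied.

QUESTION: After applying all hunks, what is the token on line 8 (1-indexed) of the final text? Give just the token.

Answer: alaf

Derivation:
Hunk 1: at line 2 remove [wlm] add [usoc,nxlk] -> 11 lines: jfrt nyted usoc nxlk hqdsm wuob lexjk alaf mupg styo vlwze
Hunk 2: at line 7 remove [mupg] add [zfhhy,aqa] -> 12 lines: jfrt nyted usoc nxlk hqdsm wuob lexjk alaf zfhhy aqa styo vlwze
Hunk 3: at line 5 remove [wuob] add [lozrz] -> 12 lines: jfrt nyted usoc nxlk hqdsm lozrz lexjk alaf zfhhy aqa styo vlwze
Hunk 4: at line 2 remove [usoc,nxlk,hqdsm] add [gyazy,yjh,aihc] -> 12 lines: jfrt nyted gyazy yjh aihc lozrz lexjk alaf zfhhy aqa styo vlwze
Final line 8: alaf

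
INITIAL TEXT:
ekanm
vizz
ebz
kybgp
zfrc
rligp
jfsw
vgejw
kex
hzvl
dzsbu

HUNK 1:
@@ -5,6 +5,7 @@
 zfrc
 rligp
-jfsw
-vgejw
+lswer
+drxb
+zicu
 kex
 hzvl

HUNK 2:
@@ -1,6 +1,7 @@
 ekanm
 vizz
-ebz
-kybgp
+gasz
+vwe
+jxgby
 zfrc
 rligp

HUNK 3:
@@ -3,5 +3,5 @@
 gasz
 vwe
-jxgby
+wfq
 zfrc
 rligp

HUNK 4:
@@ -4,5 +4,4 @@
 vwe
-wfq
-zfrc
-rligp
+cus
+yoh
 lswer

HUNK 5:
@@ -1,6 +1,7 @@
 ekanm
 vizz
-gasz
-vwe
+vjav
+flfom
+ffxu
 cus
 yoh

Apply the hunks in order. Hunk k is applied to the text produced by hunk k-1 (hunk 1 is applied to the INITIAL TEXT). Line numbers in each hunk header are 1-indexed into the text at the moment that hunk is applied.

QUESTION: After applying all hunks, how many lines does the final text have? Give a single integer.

Hunk 1: at line 5 remove [jfsw,vgejw] add [lswer,drxb,zicu] -> 12 lines: ekanm vizz ebz kybgp zfrc rligp lswer drxb zicu kex hzvl dzsbu
Hunk 2: at line 1 remove [ebz,kybgp] add [gasz,vwe,jxgby] -> 13 lines: ekanm vizz gasz vwe jxgby zfrc rligp lswer drxb zicu kex hzvl dzsbu
Hunk 3: at line 3 remove [jxgby] add [wfq] -> 13 lines: ekanm vizz gasz vwe wfq zfrc rligp lswer drxb zicu kex hzvl dzsbu
Hunk 4: at line 4 remove [wfq,zfrc,rligp] add [cus,yoh] -> 12 lines: ekanm vizz gasz vwe cus yoh lswer drxb zicu kex hzvl dzsbu
Hunk 5: at line 1 remove [gasz,vwe] add [vjav,flfom,ffxu] -> 13 lines: ekanm vizz vjav flfom ffxu cus yoh lswer drxb zicu kex hzvl dzsbu
Final line count: 13

Answer: 13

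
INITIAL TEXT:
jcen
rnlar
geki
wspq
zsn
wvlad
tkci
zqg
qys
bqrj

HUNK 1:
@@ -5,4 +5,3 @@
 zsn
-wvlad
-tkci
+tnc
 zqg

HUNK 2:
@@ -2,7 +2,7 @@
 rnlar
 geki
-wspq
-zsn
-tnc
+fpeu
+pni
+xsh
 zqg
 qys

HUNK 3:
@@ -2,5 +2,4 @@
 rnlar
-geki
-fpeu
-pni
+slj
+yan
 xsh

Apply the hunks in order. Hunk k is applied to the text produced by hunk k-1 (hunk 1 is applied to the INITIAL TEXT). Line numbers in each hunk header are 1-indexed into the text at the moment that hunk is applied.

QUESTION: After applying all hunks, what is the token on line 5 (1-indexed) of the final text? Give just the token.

Answer: xsh

Derivation:
Hunk 1: at line 5 remove [wvlad,tkci] add [tnc] -> 9 lines: jcen rnlar geki wspq zsn tnc zqg qys bqrj
Hunk 2: at line 2 remove [wspq,zsn,tnc] add [fpeu,pni,xsh] -> 9 lines: jcen rnlar geki fpeu pni xsh zqg qys bqrj
Hunk 3: at line 2 remove [geki,fpeu,pni] add [slj,yan] -> 8 lines: jcen rnlar slj yan xsh zqg qys bqrj
Final line 5: xsh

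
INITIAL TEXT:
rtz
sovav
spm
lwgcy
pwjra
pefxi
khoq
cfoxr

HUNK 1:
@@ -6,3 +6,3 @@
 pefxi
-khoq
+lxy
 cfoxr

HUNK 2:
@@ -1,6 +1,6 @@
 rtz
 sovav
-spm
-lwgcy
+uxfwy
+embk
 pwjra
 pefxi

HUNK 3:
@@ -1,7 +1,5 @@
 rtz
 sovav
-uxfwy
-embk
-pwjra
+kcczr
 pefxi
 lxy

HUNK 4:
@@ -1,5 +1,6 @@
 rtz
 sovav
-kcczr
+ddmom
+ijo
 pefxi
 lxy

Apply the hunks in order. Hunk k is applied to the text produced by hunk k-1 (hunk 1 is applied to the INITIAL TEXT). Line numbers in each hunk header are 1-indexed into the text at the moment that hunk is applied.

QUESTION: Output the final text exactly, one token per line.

Hunk 1: at line 6 remove [khoq] add [lxy] -> 8 lines: rtz sovav spm lwgcy pwjra pefxi lxy cfoxr
Hunk 2: at line 1 remove [spm,lwgcy] add [uxfwy,embk] -> 8 lines: rtz sovav uxfwy embk pwjra pefxi lxy cfoxr
Hunk 3: at line 1 remove [uxfwy,embk,pwjra] add [kcczr] -> 6 lines: rtz sovav kcczr pefxi lxy cfoxr
Hunk 4: at line 1 remove [kcczr] add [ddmom,ijo] -> 7 lines: rtz sovav ddmom ijo pefxi lxy cfoxr

Answer: rtz
sovav
ddmom
ijo
pefxi
lxy
cfoxr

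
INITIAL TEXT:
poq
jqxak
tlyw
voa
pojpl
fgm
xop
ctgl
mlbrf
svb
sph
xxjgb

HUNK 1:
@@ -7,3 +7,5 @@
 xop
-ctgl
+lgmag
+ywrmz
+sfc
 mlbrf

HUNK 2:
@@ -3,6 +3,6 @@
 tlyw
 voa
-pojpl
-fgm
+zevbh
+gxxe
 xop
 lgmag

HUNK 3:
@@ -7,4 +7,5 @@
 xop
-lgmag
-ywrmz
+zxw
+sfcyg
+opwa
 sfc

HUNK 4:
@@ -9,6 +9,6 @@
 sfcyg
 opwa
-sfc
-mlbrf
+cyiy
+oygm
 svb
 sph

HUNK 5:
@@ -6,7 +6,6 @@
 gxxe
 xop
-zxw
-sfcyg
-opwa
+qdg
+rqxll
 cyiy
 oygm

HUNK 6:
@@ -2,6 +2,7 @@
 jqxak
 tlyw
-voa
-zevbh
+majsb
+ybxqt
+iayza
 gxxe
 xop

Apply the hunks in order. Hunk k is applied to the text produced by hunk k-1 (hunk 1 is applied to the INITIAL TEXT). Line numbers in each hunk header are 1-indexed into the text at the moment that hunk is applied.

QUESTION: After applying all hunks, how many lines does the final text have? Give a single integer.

Answer: 15

Derivation:
Hunk 1: at line 7 remove [ctgl] add [lgmag,ywrmz,sfc] -> 14 lines: poq jqxak tlyw voa pojpl fgm xop lgmag ywrmz sfc mlbrf svb sph xxjgb
Hunk 2: at line 3 remove [pojpl,fgm] add [zevbh,gxxe] -> 14 lines: poq jqxak tlyw voa zevbh gxxe xop lgmag ywrmz sfc mlbrf svb sph xxjgb
Hunk 3: at line 7 remove [lgmag,ywrmz] add [zxw,sfcyg,opwa] -> 15 lines: poq jqxak tlyw voa zevbh gxxe xop zxw sfcyg opwa sfc mlbrf svb sph xxjgb
Hunk 4: at line 9 remove [sfc,mlbrf] add [cyiy,oygm] -> 15 lines: poq jqxak tlyw voa zevbh gxxe xop zxw sfcyg opwa cyiy oygm svb sph xxjgb
Hunk 5: at line 6 remove [zxw,sfcyg,opwa] add [qdg,rqxll] -> 14 lines: poq jqxak tlyw voa zevbh gxxe xop qdg rqxll cyiy oygm svb sph xxjgb
Hunk 6: at line 2 remove [voa,zevbh] add [majsb,ybxqt,iayza] -> 15 lines: poq jqxak tlyw majsb ybxqt iayza gxxe xop qdg rqxll cyiy oygm svb sph xxjgb
Final line count: 15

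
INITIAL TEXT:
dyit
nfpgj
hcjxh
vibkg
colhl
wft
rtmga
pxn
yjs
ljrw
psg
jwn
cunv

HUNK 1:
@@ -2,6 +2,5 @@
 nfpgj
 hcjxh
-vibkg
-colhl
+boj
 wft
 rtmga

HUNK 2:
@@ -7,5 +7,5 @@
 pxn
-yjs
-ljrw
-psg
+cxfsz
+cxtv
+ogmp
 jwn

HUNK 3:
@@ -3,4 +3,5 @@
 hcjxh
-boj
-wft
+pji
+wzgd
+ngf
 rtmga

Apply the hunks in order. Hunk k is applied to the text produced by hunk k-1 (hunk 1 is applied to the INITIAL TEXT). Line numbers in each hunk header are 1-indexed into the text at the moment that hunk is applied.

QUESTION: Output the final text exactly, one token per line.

Hunk 1: at line 2 remove [vibkg,colhl] add [boj] -> 12 lines: dyit nfpgj hcjxh boj wft rtmga pxn yjs ljrw psg jwn cunv
Hunk 2: at line 7 remove [yjs,ljrw,psg] add [cxfsz,cxtv,ogmp] -> 12 lines: dyit nfpgj hcjxh boj wft rtmga pxn cxfsz cxtv ogmp jwn cunv
Hunk 3: at line 3 remove [boj,wft] add [pji,wzgd,ngf] -> 13 lines: dyit nfpgj hcjxh pji wzgd ngf rtmga pxn cxfsz cxtv ogmp jwn cunv

Answer: dyit
nfpgj
hcjxh
pji
wzgd
ngf
rtmga
pxn
cxfsz
cxtv
ogmp
jwn
cunv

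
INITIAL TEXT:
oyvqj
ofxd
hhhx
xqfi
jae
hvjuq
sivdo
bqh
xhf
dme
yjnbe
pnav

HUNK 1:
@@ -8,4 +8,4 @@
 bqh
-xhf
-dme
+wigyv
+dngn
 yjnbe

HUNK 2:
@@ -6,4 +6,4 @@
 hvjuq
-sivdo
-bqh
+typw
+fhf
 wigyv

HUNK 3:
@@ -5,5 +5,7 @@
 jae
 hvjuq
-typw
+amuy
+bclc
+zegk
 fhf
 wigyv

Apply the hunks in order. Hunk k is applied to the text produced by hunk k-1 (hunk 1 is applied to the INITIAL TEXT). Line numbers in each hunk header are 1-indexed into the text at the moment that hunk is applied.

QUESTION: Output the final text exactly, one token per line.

Answer: oyvqj
ofxd
hhhx
xqfi
jae
hvjuq
amuy
bclc
zegk
fhf
wigyv
dngn
yjnbe
pnav

Derivation:
Hunk 1: at line 8 remove [xhf,dme] add [wigyv,dngn] -> 12 lines: oyvqj ofxd hhhx xqfi jae hvjuq sivdo bqh wigyv dngn yjnbe pnav
Hunk 2: at line 6 remove [sivdo,bqh] add [typw,fhf] -> 12 lines: oyvqj ofxd hhhx xqfi jae hvjuq typw fhf wigyv dngn yjnbe pnav
Hunk 3: at line 5 remove [typw] add [amuy,bclc,zegk] -> 14 lines: oyvqj ofxd hhhx xqfi jae hvjuq amuy bclc zegk fhf wigyv dngn yjnbe pnav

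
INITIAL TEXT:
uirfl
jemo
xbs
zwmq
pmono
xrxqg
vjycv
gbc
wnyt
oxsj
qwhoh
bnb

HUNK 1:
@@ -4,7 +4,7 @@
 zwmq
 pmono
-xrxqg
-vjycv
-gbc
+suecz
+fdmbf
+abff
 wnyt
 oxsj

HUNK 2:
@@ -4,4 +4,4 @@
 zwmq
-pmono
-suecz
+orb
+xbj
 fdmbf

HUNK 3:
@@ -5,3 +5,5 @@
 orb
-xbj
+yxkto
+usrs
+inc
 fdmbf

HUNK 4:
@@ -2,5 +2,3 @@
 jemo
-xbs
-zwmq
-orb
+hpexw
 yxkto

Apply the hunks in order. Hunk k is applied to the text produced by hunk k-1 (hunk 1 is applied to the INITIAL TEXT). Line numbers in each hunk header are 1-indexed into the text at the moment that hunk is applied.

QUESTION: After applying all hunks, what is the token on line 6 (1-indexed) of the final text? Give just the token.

Hunk 1: at line 4 remove [xrxqg,vjycv,gbc] add [suecz,fdmbf,abff] -> 12 lines: uirfl jemo xbs zwmq pmono suecz fdmbf abff wnyt oxsj qwhoh bnb
Hunk 2: at line 4 remove [pmono,suecz] add [orb,xbj] -> 12 lines: uirfl jemo xbs zwmq orb xbj fdmbf abff wnyt oxsj qwhoh bnb
Hunk 3: at line 5 remove [xbj] add [yxkto,usrs,inc] -> 14 lines: uirfl jemo xbs zwmq orb yxkto usrs inc fdmbf abff wnyt oxsj qwhoh bnb
Hunk 4: at line 2 remove [xbs,zwmq,orb] add [hpexw] -> 12 lines: uirfl jemo hpexw yxkto usrs inc fdmbf abff wnyt oxsj qwhoh bnb
Final line 6: inc

Answer: inc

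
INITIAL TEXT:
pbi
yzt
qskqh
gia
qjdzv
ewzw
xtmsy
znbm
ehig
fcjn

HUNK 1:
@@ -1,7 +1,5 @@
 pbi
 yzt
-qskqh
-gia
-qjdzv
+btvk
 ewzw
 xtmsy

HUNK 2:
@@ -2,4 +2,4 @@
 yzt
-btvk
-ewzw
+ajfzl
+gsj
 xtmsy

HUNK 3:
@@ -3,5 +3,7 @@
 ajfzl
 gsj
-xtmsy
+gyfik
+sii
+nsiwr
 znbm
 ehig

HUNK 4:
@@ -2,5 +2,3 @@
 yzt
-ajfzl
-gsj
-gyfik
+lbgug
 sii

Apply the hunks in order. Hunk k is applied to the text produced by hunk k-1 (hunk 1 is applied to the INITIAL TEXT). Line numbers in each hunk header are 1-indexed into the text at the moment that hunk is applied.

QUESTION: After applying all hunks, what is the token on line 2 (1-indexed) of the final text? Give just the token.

Answer: yzt

Derivation:
Hunk 1: at line 1 remove [qskqh,gia,qjdzv] add [btvk] -> 8 lines: pbi yzt btvk ewzw xtmsy znbm ehig fcjn
Hunk 2: at line 2 remove [btvk,ewzw] add [ajfzl,gsj] -> 8 lines: pbi yzt ajfzl gsj xtmsy znbm ehig fcjn
Hunk 3: at line 3 remove [xtmsy] add [gyfik,sii,nsiwr] -> 10 lines: pbi yzt ajfzl gsj gyfik sii nsiwr znbm ehig fcjn
Hunk 4: at line 2 remove [ajfzl,gsj,gyfik] add [lbgug] -> 8 lines: pbi yzt lbgug sii nsiwr znbm ehig fcjn
Final line 2: yzt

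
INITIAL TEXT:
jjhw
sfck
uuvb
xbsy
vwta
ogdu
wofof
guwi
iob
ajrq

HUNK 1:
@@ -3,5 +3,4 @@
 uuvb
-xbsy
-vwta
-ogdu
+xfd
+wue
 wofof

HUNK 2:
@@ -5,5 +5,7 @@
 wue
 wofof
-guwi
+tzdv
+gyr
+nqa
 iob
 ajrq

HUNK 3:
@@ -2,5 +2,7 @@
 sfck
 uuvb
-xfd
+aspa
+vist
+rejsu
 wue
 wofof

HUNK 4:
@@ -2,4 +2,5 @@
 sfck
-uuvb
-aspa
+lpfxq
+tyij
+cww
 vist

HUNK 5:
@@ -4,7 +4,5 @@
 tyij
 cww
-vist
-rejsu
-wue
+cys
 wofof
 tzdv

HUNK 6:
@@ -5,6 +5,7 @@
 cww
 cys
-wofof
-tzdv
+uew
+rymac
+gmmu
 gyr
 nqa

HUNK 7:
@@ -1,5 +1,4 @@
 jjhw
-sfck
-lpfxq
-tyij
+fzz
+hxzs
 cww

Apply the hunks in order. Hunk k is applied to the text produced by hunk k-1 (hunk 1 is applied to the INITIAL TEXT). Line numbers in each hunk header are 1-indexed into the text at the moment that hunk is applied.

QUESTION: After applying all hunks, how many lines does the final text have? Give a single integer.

Hunk 1: at line 3 remove [xbsy,vwta,ogdu] add [xfd,wue] -> 9 lines: jjhw sfck uuvb xfd wue wofof guwi iob ajrq
Hunk 2: at line 5 remove [guwi] add [tzdv,gyr,nqa] -> 11 lines: jjhw sfck uuvb xfd wue wofof tzdv gyr nqa iob ajrq
Hunk 3: at line 2 remove [xfd] add [aspa,vist,rejsu] -> 13 lines: jjhw sfck uuvb aspa vist rejsu wue wofof tzdv gyr nqa iob ajrq
Hunk 4: at line 2 remove [uuvb,aspa] add [lpfxq,tyij,cww] -> 14 lines: jjhw sfck lpfxq tyij cww vist rejsu wue wofof tzdv gyr nqa iob ajrq
Hunk 5: at line 4 remove [vist,rejsu,wue] add [cys] -> 12 lines: jjhw sfck lpfxq tyij cww cys wofof tzdv gyr nqa iob ajrq
Hunk 6: at line 5 remove [wofof,tzdv] add [uew,rymac,gmmu] -> 13 lines: jjhw sfck lpfxq tyij cww cys uew rymac gmmu gyr nqa iob ajrq
Hunk 7: at line 1 remove [sfck,lpfxq,tyij] add [fzz,hxzs] -> 12 lines: jjhw fzz hxzs cww cys uew rymac gmmu gyr nqa iob ajrq
Final line count: 12

Answer: 12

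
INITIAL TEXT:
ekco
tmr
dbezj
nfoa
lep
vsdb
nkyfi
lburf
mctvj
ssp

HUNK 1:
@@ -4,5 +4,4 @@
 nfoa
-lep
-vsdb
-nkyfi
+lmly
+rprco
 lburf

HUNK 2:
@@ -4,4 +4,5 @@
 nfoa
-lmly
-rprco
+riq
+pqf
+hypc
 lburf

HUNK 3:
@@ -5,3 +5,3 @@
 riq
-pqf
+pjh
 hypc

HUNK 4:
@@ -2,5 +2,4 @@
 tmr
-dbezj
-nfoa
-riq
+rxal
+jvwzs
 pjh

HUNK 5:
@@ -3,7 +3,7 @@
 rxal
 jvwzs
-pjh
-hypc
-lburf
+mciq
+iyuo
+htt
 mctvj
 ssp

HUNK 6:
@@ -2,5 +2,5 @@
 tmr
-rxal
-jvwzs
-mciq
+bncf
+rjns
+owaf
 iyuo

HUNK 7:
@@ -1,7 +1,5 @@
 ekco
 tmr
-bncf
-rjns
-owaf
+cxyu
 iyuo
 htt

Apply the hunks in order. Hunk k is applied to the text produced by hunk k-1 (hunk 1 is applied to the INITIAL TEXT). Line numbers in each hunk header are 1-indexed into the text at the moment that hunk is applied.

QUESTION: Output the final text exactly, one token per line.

Answer: ekco
tmr
cxyu
iyuo
htt
mctvj
ssp

Derivation:
Hunk 1: at line 4 remove [lep,vsdb,nkyfi] add [lmly,rprco] -> 9 lines: ekco tmr dbezj nfoa lmly rprco lburf mctvj ssp
Hunk 2: at line 4 remove [lmly,rprco] add [riq,pqf,hypc] -> 10 lines: ekco tmr dbezj nfoa riq pqf hypc lburf mctvj ssp
Hunk 3: at line 5 remove [pqf] add [pjh] -> 10 lines: ekco tmr dbezj nfoa riq pjh hypc lburf mctvj ssp
Hunk 4: at line 2 remove [dbezj,nfoa,riq] add [rxal,jvwzs] -> 9 lines: ekco tmr rxal jvwzs pjh hypc lburf mctvj ssp
Hunk 5: at line 3 remove [pjh,hypc,lburf] add [mciq,iyuo,htt] -> 9 lines: ekco tmr rxal jvwzs mciq iyuo htt mctvj ssp
Hunk 6: at line 2 remove [rxal,jvwzs,mciq] add [bncf,rjns,owaf] -> 9 lines: ekco tmr bncf rjns owaf iyuo htt mctvj ssp
Hunk 7: at line 1 remove [bncf,rjns,owaf] add [cxyu] -> 7 lines: ekco tmr cxyu iyuo htt mctvj ssp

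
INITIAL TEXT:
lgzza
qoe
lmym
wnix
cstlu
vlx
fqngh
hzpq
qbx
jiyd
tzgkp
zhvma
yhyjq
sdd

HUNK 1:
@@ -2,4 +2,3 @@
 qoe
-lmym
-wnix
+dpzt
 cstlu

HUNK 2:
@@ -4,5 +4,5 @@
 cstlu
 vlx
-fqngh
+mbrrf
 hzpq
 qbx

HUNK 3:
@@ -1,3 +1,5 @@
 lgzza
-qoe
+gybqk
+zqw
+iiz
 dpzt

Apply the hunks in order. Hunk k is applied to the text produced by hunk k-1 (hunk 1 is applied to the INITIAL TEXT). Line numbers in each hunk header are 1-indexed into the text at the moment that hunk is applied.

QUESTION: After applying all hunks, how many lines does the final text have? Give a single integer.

Hunk 1: at line 2 remove [lmym,wnix] add [dpzt] -> 13 lines: lgzza qoe dpzt cstlu vlx fqngh hzpq qbx jiyd tzgkp zhvma yhyjq sdd
Hunk 2: at line 4 remove [fqngh] add [mbrrf] -> 13 lines: lgzza qoe dpzt cstlu vlx mbrrf hzpq qbx jiyd tzgkp zhvma yhyjq sdd
Hunk 3: at line 1 remove [qoe] add [gybqk,zqw,iiz] -> 15 lines: lgzza gybqk zqw iiz dpzt cstlu vlx mbrrf hzpq qbx jiyd tzgkp zhvma yhyjq sdd
Final line count: 15

Answer: 15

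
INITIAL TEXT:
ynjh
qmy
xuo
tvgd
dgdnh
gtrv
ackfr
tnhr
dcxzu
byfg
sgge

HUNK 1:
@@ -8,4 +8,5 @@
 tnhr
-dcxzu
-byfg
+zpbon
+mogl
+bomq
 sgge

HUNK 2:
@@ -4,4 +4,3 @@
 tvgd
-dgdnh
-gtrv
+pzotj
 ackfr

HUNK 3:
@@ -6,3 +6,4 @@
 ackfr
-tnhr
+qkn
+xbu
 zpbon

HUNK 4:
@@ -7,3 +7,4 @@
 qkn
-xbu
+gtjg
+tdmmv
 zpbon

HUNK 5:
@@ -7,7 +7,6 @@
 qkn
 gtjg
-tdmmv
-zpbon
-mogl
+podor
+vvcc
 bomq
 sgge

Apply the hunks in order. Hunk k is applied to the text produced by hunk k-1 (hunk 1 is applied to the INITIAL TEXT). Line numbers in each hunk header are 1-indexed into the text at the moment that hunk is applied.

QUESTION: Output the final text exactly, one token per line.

Hunk 1: at line 8 remove [dcxzu,byfg] add [zpbon,mogl,bomq] -> 12 lines: ynjh qmy xuo tvgd dgdnh gtrv ackfr tnhr zpbon mogl bomq sgge
Hunk 2: at line 4 remove [dgdnh,gtrv] add [pzotj] -> 11 lines: ynjh qmy xuo tvgd pzotj ackfr tnhr zpbon mogl bomq sgge
Hunk 3: at line 6 remove [tnhr] add [qkn,xbu] -> 12 lines: ynjh qmy xuo tvgd pzotj ackfr qkn xbu zpbon mogl bomq sgge
Hunk 4: at line 7 remove [xbu] add [gtjg,tdmmv] -> 13 lines: ynjh qmy xuo tvgd pzotj ackfr qkn gtjg tdmmv zpbon mogl bomq sgge
Hunk 5: at line 7 remove [tdmmv,zpbon,mogl] add [podor,vvcc] -> 12 lines: ynjh qmy xuo tvgd pzotj ackfr qkn gtjg podor vvcc bomq sgge

Answer: ynjh
qmy
xuo
tvgd
pzotj
ackfr
qkn
gtjg
podor
vvcc
bomq
sgge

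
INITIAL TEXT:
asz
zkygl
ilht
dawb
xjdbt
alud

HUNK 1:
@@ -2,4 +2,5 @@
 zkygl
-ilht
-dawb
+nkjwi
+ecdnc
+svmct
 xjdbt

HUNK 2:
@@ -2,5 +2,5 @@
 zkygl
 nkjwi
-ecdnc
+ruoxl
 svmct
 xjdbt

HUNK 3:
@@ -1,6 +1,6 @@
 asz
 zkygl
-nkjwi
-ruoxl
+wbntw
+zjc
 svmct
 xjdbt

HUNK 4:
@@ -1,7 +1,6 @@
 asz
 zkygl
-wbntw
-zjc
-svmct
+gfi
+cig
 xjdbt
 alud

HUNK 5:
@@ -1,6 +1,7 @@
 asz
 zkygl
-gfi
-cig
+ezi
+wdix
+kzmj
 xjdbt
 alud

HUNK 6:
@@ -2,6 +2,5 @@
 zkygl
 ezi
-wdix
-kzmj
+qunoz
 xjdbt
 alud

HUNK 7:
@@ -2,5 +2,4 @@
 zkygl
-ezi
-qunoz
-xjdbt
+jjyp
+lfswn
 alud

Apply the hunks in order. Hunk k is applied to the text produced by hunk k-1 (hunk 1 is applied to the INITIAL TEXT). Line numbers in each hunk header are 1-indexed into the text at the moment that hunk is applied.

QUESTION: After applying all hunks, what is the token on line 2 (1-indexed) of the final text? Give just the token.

Hunk 1: at line 2 remove [ilht,dawb] add [nkjwi,ecdnc,svmct] -> 7 lines: asz zkygl nkjwi ecdnc svmct xjdbt alud
Hunk 2: at line 2 remove [ecdnc] add [ruoxl] -> 7 lines: asz zkygl nkjwi ruoxl svmct xjdbt alud
Hunk 3: at line 1 remove [nkjwi,ruoxl] add [wbntw,zjc] -> 7 lines: asz zkygl wbntw zjc svmct xjdbt alud
Hunk 4: at line 1 remove [wbntw,zjc,svmct] add [gfi,cig] -> 6 lines: asz zkygl gfi cig xjdbt alud
Hunk 5: at line 1 remove [gfi,cig] add [ezi,wdix,kzmj] -> 7 lines: asz zkygl ezi wdix kzmj xjdbt alud
Hunk 6: at line 2 remove [wdix,kzmj] add [qunoz] -> 6 lines: asz zkygl ezi qunoz xjdbt alud
Hunk 7: at line 2 remove [ezi,qunoz,xjdbt] add [jjyp,lfswn] -> 5 lines: asz zkygl jjyp lfswn alud
Final line 2: zkygl

Answer: zkygl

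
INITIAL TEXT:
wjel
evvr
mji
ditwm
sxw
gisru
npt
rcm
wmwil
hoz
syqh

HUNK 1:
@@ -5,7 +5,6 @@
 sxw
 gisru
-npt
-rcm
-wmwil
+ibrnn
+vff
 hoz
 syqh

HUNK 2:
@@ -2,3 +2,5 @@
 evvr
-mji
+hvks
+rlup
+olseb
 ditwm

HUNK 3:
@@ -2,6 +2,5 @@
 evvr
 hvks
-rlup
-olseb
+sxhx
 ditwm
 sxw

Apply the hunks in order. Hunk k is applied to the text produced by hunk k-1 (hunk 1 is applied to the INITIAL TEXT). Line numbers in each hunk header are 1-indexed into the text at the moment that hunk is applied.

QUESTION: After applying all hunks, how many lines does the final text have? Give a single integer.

Answer: 11

Derivation:
Hunk 1: at line 5 remove [npt,rcm,wmwil] add [ibrnn,vff] -> 10 lines: wjel evvr mji ditwm sxw gisru ibrnn vff hoz syqh
Hunk 2: at line 2 remove [mji] add [hvks,rlup,olseb] -> 12 lines: wjel evvr hvks rlup olseb ditwm sxw gisru ibrnn vff hoz syqh
Hunk 3: at line 2 remove [rlup,olseb] add [sxhx] -> 11 lines: wjel evvr hvks sxhx ditwm sxw gisru ibrnn vff hoz syqh
Final line count: 11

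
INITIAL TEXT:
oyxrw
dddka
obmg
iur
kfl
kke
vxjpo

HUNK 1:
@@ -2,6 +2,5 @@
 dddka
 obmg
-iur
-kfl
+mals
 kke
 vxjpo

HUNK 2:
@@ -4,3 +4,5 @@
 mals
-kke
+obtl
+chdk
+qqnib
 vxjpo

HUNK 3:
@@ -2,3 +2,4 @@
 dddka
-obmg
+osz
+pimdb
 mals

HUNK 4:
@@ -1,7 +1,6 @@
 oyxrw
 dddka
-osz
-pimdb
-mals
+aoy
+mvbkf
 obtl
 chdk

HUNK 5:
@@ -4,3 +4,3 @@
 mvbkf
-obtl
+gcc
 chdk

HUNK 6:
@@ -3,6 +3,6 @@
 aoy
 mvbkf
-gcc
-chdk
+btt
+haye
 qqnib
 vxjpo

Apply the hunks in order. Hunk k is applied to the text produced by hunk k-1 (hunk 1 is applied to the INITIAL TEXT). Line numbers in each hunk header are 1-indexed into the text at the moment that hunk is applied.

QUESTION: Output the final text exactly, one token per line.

Answer: oyxrw
dddka
aoy
mvbkf
btt
haye
qqnib
vxjpo

Derivation:
Hunk 1: at line 2 remove [iur,kfl] add [mals] -> 6 lines: oyxrw dddka obmg mals kke vxjpo
Hunk 2: at line 4 remove [kke] add [obtl,chdk,qqnib] -> 8 lines: oyxrw dddka obmg mals obtl chdk qqnib vxjpo
Hunk 3: at line 2 remove [obmg] add [osz,pimdb] -> 9 lines: oyxrw dddka osz pimdb mals obtl chdk qqnib vxjpo
Hunk 4: at line 1 remove [osz,pimdb,mals] add [aoy,mvbkf] -> 8 lines: oyxrw dddka aoy mvbkf obtl chdk qqnib vxjpo
Hunk 5: at line 4 remove [obtl] add [gcc] -> 8 lines: oyxrw dddka aoy mvbkf gcc chdk qqnib vxjpo
Hunk 6: at line 3 remove [gcc,chdk] add [btt,haye] -> 8 lines: oyxrw dddka aoy mvbkf btt haye qqnib vxjpo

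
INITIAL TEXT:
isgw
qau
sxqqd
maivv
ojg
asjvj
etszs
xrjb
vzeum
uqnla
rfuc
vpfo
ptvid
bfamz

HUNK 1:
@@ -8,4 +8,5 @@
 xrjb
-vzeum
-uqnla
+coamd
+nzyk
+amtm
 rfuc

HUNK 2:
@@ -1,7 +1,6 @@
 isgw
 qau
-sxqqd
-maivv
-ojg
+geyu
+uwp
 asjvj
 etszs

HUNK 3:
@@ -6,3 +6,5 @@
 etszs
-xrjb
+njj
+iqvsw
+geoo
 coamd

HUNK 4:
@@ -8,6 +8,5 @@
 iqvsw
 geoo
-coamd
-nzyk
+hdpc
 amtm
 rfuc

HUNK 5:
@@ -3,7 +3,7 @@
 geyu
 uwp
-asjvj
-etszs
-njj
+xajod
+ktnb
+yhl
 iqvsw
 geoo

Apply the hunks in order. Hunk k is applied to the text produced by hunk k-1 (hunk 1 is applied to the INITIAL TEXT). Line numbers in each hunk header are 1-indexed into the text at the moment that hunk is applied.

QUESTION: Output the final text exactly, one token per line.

Hunk 1: at line 8 remove [vzeum,uqnla] add [coamd,nzyk,amtm] -> 15 lines: isgw qau sxqqd maivv ojg asjvj etszs xrjb coamd nzyk amtm rfuc vpfo ptvid bfamz
Hunk 2: at line 1 remove [sxqqd,maivv,ojg] add [geyu,uwp] -> 14 lines: isgw qau geyu uwp asjvj etszs xrjb coamd nzyk amtm rfuc vpfo ptvid bfamz
Hunk 3: at line 6 remove [xrjb] add [njj,iqvsw,geoo] -> 16 lines: isgw qau geyu uwp asjvj etszs njj iqvsw geoo coamd nzyk amtm rfuc vpfo ptvid bfamz
Hunk 4: at line 8 remove [coamd,nzyk] add [hdpc] -> 15 lines: isgw qau geyu uwp asjvj etszs njj iqvsw geoo hdpc amtm rfuc vpfo ptvid bfamz
Hunk 5: at line 3 remove [asjvj,etszs,njj] add [xajod,ktnb,yhl] -> 15 lines: isgw qau geyu uwp xajod ktnb yhl iqvsw geoo hdpc amtm rfuc vpfo ptvid bfamz

Answer: isgw
qau
geyu
uwp
xajod
ktnb
yhl
iqvsw
geoo
hdpc
amtm
rfuc
vpfo
ptvid
bfamz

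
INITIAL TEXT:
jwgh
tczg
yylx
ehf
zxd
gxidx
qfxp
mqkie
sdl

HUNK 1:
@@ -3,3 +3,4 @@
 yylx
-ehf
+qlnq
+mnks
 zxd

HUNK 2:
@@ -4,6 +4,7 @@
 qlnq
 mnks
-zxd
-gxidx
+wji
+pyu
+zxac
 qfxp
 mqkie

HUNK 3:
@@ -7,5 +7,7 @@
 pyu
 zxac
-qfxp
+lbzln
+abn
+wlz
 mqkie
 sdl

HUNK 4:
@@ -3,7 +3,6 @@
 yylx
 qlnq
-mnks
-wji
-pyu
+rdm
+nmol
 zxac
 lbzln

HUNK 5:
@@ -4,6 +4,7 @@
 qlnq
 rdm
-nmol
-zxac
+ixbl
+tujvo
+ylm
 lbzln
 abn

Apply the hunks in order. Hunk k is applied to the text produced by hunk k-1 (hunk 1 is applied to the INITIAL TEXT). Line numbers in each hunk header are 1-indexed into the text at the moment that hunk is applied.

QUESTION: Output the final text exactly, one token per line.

Answer: jwgh
tczg
yylx
qlnq
rdm
ixbl
tujvo
ylm
lbzln
abn
wlz
mqkie
sdl

Derivation:
Hunk 1: at line 3 remove [ehf] add [qlnq,mnks] -> 10 lines: jwgh tczg yylx qlnq mnks zxd gxidx qfxp mqkie sdl
Hunk 2: at line 4 remove [zxd,gxidx] add [wji,pyu,zxac] -> 11 lines: jwgh tczg yylx qlnq mnks wji pyu zxac qfxp mqkie sdl
Hunk 3: at line 7 remove [qfxp] add [lbzln,abn,wlz] -> 13 lines: jwgh tczg yylx qlnq mnks wji pyu zxac lbzln abn wlz mqkie sdl
Hunk 4: at line 3 remove [mnks,wji,pyu] add [rdm,nmol] -> 12 lines: jwgh tczg yylx qlnq rdm nmol zxac lbzln abn wlz mqkie sdl
Hunk 5: at line 4 remove [nmol,zxac] add [ixbl,tujvo,ylm] -> 13 lines: jwgh tczg yylx qlnq rdm ixbl tujvo ylm lbzln abn wlz mqkie sdl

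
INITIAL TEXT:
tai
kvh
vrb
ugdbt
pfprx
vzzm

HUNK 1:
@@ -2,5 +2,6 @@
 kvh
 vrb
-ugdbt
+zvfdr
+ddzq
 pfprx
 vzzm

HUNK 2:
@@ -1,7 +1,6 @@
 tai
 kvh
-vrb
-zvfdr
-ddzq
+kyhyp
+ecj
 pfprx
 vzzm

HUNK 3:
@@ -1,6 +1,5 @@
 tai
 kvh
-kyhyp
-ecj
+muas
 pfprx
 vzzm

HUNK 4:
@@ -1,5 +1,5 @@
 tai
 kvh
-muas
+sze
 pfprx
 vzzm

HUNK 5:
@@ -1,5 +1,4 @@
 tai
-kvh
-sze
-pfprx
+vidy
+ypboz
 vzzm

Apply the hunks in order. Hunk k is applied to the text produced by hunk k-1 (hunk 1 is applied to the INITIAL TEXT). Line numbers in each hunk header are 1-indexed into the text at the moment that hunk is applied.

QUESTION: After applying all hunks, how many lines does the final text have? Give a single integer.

Hunk 1: at line 2 remove [ugdbt] add [zvfdr,ddzq] -> 7 lines: tai kvh vrb zvfdr ddzq pfprx vzzm
Hunk 2: at line 1 remove [vrb,zvfdr,ddzq] add [kyhyp,ecj] -> 6 lines: tai kvh kyhyp ecj pfprx vzzm
Hunk 3: at line 1 remove [kyhyp,ecj] add [muas] -> 5 lines: tai kvh muas pfprx vzzm
Hunk 4: at line 1 remove [muas] add [sze] -> 5 lines: tai kvh sze pfprx vzzm
Hunk 5: at line 1 remove [kvh,sze,pfprx] add [vidy,ypboz] -> 4 lines: tai vidy ypboz vzzm
Final line count: 4

Answer: 4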